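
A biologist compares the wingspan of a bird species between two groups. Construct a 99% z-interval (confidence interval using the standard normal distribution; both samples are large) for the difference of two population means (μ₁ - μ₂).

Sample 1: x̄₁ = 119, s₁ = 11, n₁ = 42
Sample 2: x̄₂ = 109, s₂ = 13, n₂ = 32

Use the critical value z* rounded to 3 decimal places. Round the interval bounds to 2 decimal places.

Both samples are large (n₁ = 42 ≥ 30, n₂ = 32 ≥ 30), so a z-interval for the difference of means applies.

Point estimate: x̄₁ - x̄₂ = 119 - 109 = 10

Standard error: SE = √(s₁²/n₁ + s₂²/n₂)
= √(11²/42 + 13²/32)
= √(2.880952 + 5.281250)
= 2.856957

For 99% confidence, z* = 2.576 (from standard normal table)
Margin of error: E = z* × SE = 2.576 × 2.856957 = 7.3595

Z-interval: (x̄₁ - x̄₂) ± E = 10 ± 7.3595 = (2.6405, 17.3595)

Rounded to 2 decimal places:

(2.64, 17.36)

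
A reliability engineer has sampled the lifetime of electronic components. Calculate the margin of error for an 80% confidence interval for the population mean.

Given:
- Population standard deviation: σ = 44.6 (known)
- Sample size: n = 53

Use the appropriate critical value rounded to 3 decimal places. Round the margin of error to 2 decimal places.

The population standard deviation σ is known, so use the z-interval margin of error formula.

For 80% confidence, z* = 1.282 (from standard normal table)

Margin of error formula for z-interval: E = z* × σ/√n

E = 1.282 × 44.6/√53
  = 1.282 × 6.126281
  = 7.8539

Rounded to 2 decimal places:

7.85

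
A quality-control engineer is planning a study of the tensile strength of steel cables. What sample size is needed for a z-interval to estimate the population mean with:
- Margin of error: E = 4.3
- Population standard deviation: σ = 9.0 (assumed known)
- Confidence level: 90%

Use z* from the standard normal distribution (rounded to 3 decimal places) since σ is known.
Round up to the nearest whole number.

Using z* since population σ is known (z-interval formula).

For 90% confidence, z* = 1.645 (from standard normal table)

Sample size formula for z-interval: n = (z*σ/E)²

n = (1.645 × 9.0 / 4.3)²
  = (3.443023)²
  = 11.8544

Round up to the nearest whole number: n = 12

12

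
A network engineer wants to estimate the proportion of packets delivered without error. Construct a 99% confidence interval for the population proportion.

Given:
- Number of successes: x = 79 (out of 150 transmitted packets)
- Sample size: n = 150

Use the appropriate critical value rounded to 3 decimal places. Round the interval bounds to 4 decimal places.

Sample proportion: p̂ = 79/150 = 0.526667

Check conditions for normal approximation:
  np̂ = 79 ≥ 10 ✓
  n(1-p̂) = 71 ≥ 10 ✓

The sample is large enough, so use a z-interval (normal approximation) for the proportion.

For 99% confidence, z* = 2.576 (from standard normal table)

Standard error: SE = √(p̂(1-p̂)/n) = √(0.526667×0.473333/150) = 0.04076673

Margin of error: E = z* × SE = 2.576 × 0.04076673 = 0.105015

Z-interval: p̂ ± E = 0.526667 ± 0.105015 = (0.421652, 0.631682)

Rounded to 4 decimal places:

(0.4217, 0.6317)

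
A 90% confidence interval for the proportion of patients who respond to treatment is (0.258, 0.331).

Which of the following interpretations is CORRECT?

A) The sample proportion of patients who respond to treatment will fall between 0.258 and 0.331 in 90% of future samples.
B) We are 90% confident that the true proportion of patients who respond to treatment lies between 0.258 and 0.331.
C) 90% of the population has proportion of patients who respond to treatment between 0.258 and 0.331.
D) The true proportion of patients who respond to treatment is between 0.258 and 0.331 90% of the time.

A confidence interval represents our confidence in the procedure, not a probability statement about the parameter.

Key concept: If we repeated this sampling process many times and computed a 90% CI each time, about 90% of those intervals would contain the true population parameter.

For this specific interval (0.258, 0.331):
- Midpoint (point estimate): 0.2945
- Margin of error: 0.0365

The correct interpretation is the one stating confidence that the true parameter lies in the interval — option B.

B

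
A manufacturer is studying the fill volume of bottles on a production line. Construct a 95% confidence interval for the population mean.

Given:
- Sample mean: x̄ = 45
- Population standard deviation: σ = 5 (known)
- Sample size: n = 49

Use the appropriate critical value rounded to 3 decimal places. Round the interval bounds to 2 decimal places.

The population standard deviation σ is known, so use a z-interval (standard normal critical value).

For 95% confidence, z* = 1.96 (from standard normal table)

Standard error: SE = σ/√n = 5/√49 = 0.714286

Margin of error: E = z* × SE = 1.96 × 0.714286 = 1.4000

Z-interval: x̄ ± E = 45 ± 1.4000 = (43.6000, 46.4000)

Rounded to 2 decimal places:

(43.60, 46.40)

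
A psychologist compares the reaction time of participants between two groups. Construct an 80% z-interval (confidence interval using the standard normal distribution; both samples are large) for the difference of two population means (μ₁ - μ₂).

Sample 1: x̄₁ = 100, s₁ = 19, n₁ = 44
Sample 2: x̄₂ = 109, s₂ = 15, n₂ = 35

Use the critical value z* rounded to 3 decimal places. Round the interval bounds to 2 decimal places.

Both samples are large (n₁ = 44 ≥ 30, n₂ = 35 ≥ 30), so a z-interval for the difference of means applies.

Point estimate: x̄₁ - x̄₂ = 100 - 109 = -9

Standard error: SE = √(s₁²/n₁ + s₂²/n₂)
= √(19²/44 + 15²/35)
= √(8.204545 + 6.428571)
= 3.825326

For 80% confidence, z* = 1.282 (from standard normal table)
Margin of error: E = z* × SE = 1.282 × 3.825326 = 4.9041

Z-interval: (x̄₁ - x̄₂) ± E = -9 ± 4.9041 = (-13.9041, -4.0959)

Rounded to 2 decimal places:

(-13.90, -4.10)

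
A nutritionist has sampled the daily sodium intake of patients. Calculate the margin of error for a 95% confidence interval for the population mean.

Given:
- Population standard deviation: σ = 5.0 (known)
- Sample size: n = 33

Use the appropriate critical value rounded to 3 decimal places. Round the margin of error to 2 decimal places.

The population standard deviation σ is known, so use the z-interval margin of error formula.

For 95% confidence, z* = 1.96 (from standard normal table)

Margin of error formula for z-interval: E = z* × σ/√n

E = 1.96 × 5.0/√33
  = 1.96 × 0.870388
  = 1.7060

Rounded to 2 decimal places:

1.71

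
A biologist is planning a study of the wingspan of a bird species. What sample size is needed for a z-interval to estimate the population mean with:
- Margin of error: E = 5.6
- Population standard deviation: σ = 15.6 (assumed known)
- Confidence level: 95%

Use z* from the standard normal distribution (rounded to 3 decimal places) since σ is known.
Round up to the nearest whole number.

Using z* since population σ is known (z-interval formula).

For 95% confidence, z* = 1.96 (from standard normal table)

Sample size formula for z-interval: n = (z*σ/E)²

n = (1.96 × 15.6 / 5.6)²
  = (5.460000)²
  = 29.8116

Round up to the nearest whole number: n = 30

30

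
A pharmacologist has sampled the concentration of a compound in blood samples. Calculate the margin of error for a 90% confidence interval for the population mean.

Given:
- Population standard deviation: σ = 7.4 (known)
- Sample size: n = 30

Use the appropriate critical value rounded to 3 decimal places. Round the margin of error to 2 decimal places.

The population standard deviation σ is known, so use the z-interval margin of error formula.

For 90% confidence, z* = 1.645 (from standard normal table)

Margin of error formula for z-interval: E = z* × σ/√n

E = 1.645 × 7.4/√30
  = 1.645 × 1.351049
  = 2.2225

Rounded to 2 decimal places:

2.22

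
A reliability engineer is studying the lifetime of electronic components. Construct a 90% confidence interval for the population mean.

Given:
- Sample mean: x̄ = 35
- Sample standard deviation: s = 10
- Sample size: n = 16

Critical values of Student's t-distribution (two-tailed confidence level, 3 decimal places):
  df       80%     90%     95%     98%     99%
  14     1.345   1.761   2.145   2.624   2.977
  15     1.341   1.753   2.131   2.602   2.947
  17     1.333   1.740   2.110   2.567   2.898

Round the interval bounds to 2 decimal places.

The population standard deviation σ is unknown (only the sample standard deviation s is given), so use a t-interval with df = n - 1 = 16 - 1 = 15.

For 90% confidence with df = 15, t* = 1.753 (from t-table)

Standard error: SE = s/√n = 10/√16 = 2.500000

Margin of error: E = t* × SE = 1.753 × 2.500000 = 4.3825

T-interval: x̄ ± E = 35 ± 4.3825 = (30.6175, 39.3825)

Rounded to 2 decimal places:

(30.62, 39.38)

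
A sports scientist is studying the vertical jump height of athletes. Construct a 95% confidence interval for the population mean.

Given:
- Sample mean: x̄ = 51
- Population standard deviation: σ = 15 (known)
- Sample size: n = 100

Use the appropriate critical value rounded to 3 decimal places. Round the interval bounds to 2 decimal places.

The population standard deviation σ is known, so use a z-interval (standard normal critical value).

For 95% confidence, z* = 1.96 (from standard normal table)

Standard error: SE = σ/√n = 15/√100 = 1.500000

Margin of error: E = z* × SE = 1.96 × 1.500000 = 2.9400

Z-interval: x̄ ± E = 51 ± 2.9400 = (48.0600, 53.9400)

Rounded to 2 decimal places:

(48.06, 53.94)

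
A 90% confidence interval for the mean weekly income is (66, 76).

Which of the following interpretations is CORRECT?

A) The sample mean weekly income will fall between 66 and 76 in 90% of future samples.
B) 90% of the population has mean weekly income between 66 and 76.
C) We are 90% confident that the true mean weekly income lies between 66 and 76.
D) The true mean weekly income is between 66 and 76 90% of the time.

A confidence interval represents our confidence in the procedure, not a probability statement about the parameter.

Key concept: If we repeated this sampling process many times and computed a 90% CI each time, about 90% of those intervals would contain the true population parameter.

For this specific interval (66, 76):
- Midpoint (point estimate): 71
- Margin of error: 5

The correct interpretation is the one stating confidence that the true parameter lies in the interval — option C.

C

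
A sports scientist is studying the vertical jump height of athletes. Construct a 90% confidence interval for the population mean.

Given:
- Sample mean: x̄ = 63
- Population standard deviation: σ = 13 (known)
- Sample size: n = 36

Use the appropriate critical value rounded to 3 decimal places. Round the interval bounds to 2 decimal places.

The population standard deviation σ is known, so use a z-interval (standard normal critical value).

For 90% confidence, z* = 1.645 (from standard normal table)

Standard error: SE = σ/√n = 13/√36 = 2.166667

Margin of error: E = z* × SE = 1.645 × 2.166667 = 3.5642

Z-interval: x̄ ± E = 63 ± 3.5642 = (59.4358, 66.5642)

Rounded to 2 decimal places:

(59.44, 66.56)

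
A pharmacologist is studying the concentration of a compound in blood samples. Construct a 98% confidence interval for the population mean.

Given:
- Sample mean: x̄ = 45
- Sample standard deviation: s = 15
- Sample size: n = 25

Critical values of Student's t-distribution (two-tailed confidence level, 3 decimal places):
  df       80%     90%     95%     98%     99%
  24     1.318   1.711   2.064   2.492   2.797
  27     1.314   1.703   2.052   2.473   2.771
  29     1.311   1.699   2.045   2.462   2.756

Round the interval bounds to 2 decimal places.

The population standard deviation σ is unknown (only the sample standard deviation s is given), so use a t-interval with df = n - 1 = 25 - 1 = 24.

For 98% confidence with df = 24, t* = 2.492 (from t-table)

Standard error: SE = s/√n = 15/√25 = 3.000000

Margin of error: E = t* × SE = 2.492 × 3.000000 = 7.4760

T-interval: x̄ ± E = 45 ± 7.4760 = (37.5240, 52.4760)

Rounded to 2 decimal places:

(37.52, 52.48)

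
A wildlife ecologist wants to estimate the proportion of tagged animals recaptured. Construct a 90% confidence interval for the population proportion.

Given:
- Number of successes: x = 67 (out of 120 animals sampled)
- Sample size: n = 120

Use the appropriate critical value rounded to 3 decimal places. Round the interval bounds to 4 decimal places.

Sample proportion: p̂ = 67/120 = 0.558333

Check conditions for normal approximation:
  np̂ = 67 ≥ 10 ✓
  n(1-p̂) = 53 ≥ 10 ✓

The sample is large enough, so use a z-interval (normal approximation) for the proportion.

For 90% confidence, z* = 1.645 (from standard normal table)

Standard error: SE = √(p̂(1-p̂)/n) = √(0.558333×0.441667/120) = 0.04533185

Margin of error: E = z* × SE = 1.645 × 0.04533185 = 0.074571

Z-interval: p̂ ± E = 0.558333 ± 0.074571 = (0.483762, 0.632904)

Rounded to 4 decimal places:

(0.4838, 0.6329)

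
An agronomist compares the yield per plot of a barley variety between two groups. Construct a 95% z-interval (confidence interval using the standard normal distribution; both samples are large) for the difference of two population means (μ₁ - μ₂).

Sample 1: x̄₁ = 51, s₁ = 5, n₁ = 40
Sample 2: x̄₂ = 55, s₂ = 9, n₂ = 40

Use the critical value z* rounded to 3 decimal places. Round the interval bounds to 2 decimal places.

Both samples are large (n₁ = 40 ≥ 30, n₂ = 40 ≥ 30), so a z-interval for the difference of means applies.

Point estimate: x̄₁ - x̄₂ = 51 - 55 = -4

Standard error: SE = √(s₁²/n₁ + s₂²/n₂)
= √(5²/40 + 9²/40)
= √(0.625000 + 2.025000)
= 1.627882

For 95% confidence, z* = 1.96 (from standard normal table)
Margin of error: E = z* × SE = 1.96 × 1.627882 = 3.1906

Z-interval: (x̄₁ - x̄₂) ± E = -4 ± 3.1906 = (-7.1906, -0.8094)

Rounded to 2 decimal places:

(-7.19, -0.81)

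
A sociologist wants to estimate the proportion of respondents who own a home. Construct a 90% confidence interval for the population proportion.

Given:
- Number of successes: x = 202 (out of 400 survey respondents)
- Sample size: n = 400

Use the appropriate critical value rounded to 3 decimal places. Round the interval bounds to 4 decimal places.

Sample proportion: p̂ = 202/400 = 0.505000

Check conditions for normal approximation:
  np̂ = 202 ≥ 10 ✓
  n(1-p̂) = 198 ≥ 10 ✓

The sample is large enough, so use a z-interval (normal approximation) for the proportion.

For 90% confidence, z* = 1.645 (from standard normal table)

Standard error: SE = √(p̂(1-p̂)/n) = √(0.505000×0.495000/400) = 0.02499875

Margin of error: E = z* × SE = 1.645 × 0.02499875 = 0.041123

Z-interval: p̂ ± E = 0.505000 ± 0.041123 = (0.463877, 0.546123)

Rounded to 4 decimal places:

(0.4639, 0.5461)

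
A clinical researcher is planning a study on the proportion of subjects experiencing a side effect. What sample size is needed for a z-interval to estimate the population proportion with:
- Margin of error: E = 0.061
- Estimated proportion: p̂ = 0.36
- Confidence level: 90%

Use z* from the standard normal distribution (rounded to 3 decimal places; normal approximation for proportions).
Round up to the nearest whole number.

Using z* for proportion z-interval (normal approximation).

For 90% confidence, z* = 1.645 (from standard normal table)

Sample size formula for proportion z-interval: n = z*²p̂(1-p̂)/E²

n = 1.645² × 0.36 × 0.64 / 0.061²
  = 2.706025 × 0.2304 / 0.003721
  = 167.5539

Round up to the nearest whole number: n = 168

168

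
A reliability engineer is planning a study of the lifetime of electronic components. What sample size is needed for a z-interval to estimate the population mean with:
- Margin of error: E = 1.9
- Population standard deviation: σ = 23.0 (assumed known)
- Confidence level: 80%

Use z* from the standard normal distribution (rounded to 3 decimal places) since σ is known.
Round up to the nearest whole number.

Using z* since population σ is known (z-interval formula).

For 80% confidence, z* = 1.282 (from standard normal table)

Sample size formula for z-interval: n = (z*σ/E)²

n = (1.282 × 23.0 / 1.9)²
  = (15.518947)²
  = 240.8377

Round up to the nearest whole number: n = 241

241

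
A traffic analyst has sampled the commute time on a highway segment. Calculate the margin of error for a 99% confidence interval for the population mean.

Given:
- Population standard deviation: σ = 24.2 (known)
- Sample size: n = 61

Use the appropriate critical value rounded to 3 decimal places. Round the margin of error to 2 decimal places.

The population standard deviation σ is known, so use the z-interval margin of error formula.

For 99% confidence, z* = 2.576 (from standard normal table)

Margin of error formula for z-interval: E = z* × σ/√n

E = 2.576 × 24.2/√61
  = 2.576 × 3.098492
  = 7.9817

Rounded to 2 decimal places:

7.98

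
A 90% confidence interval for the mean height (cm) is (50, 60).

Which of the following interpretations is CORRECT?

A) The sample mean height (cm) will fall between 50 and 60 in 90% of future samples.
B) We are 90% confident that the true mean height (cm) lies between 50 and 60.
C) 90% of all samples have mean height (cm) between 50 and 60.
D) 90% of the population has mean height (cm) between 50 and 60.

A confidence interval represents our confidence in the procedure, not a probability statement about the parameter.

Key concept: If we repeated this sampling process many times and computed a 90% CI each time, about 90% of those intervals would contain the true population parameter.

For this specific interval (50, 60):
- Midpoint (point estimate): 55
- Margin of error: 5

The correct interpretation is the one stating confidence that the true parameter lies in the interval — option B.

B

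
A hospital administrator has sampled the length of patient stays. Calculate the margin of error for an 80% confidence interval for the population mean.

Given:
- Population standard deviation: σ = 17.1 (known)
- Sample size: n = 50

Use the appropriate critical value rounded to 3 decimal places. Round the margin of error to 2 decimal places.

The population standard deviation σ is known, so use the z-interval margin of error formula.

For 80% confidence, z* = 1.282 (from standard normal table)

Margin of error formula for z-interval: E = z* × σ/√n

E = 1.282 × 17.1/√50
  = 1.282 × 2.418305
  = 3.1003

Rounded to 2 decimal places:

3.10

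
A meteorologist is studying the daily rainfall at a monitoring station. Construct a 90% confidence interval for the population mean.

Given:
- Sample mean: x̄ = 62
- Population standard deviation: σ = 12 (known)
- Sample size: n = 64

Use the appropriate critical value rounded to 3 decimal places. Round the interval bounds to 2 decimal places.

The population standard deviation σ is known, so use a z-interval (standard normal critical value).

For 90% confidence, z* = 1.645 (from standard normal table)

Standard error: SE = σ/√n = 12/√64 = 1.500000

Margin of error: E = z* × SE = 1.645 × 1.500000 = 2.4675

Z-interval: x̄ ± E = 62 ± 2.4675 = (59.5325, 64.4675)

Rounded to 2 decimal places:

(59.53, 64.47)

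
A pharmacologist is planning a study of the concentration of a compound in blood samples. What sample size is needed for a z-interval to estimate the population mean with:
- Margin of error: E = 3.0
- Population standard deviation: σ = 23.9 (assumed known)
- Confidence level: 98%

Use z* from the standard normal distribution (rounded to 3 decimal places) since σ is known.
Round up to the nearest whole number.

Using z* since population σ is known (z-interval formula).

For 98% confidence, z* = 2.326 (from standard normal table)

Sample size formula for z-interval: n = (z*σ/E)²

n = (2.326 × 23.9 / 3.0)²
  = (18.530467)²
  = 343.3782

Round up to the nearest whole number: n = 344

344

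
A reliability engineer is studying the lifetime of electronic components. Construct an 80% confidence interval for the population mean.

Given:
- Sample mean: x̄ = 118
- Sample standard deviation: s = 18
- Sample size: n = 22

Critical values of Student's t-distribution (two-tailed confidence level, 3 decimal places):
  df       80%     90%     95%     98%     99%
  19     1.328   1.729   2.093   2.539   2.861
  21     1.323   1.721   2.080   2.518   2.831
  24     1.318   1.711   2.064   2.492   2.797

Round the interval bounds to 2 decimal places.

The population standard deviation σ is unknown (only the sample standard deviation s is given), so use a t-interval with df = n - 1 = 22 - 1 = 21.

For 80% confidence with df = 21, t* = 1.323 (from t-table)

Standard error: SE = s/√n = 18/√22 = 3.837613

Margin of error: E = t* × SE = 1.323 × 3.837613 = 5.0772

T-interval: x̄ ± E = 118 ± 5.0772 = (112.9228, 123.0772)

Rounded to 2 decimal places:

(112.92, 123.08)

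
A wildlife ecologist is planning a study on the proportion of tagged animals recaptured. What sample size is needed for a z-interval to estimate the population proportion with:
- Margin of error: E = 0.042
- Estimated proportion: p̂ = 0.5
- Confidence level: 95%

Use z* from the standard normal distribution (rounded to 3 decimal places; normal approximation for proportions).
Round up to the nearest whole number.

Using z* for proportion z-interval (normal approximation).

For 95% confidence, z* = 1.96 (from standard normal table)

Sample size formula for proportion z-interval: n = z*²p̂(1-p̂)/E²

n = 1.96² × 0.5 × 0.5 / 0.042²
  = 3.8416 × 0.25 / 0.001764
  = 544.4444

Round up to the nearest whole number: n = 545

545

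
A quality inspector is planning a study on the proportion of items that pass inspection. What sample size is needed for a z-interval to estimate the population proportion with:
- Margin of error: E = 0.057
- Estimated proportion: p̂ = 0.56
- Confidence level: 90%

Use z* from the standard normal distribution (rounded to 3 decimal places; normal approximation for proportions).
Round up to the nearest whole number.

Using z* for proportion z-interval (normal approximation).

For 90% confidence, z* = 1.645 (from standard normal table)

Sample size formula for proportion z-interval: n = z*²p̂(1-p̂)/E²

n = 1.645² × 0.56 × 0.44 / 0.057²
  = 2.706025 × 0.2464 / 0.003249
  = 205.2215

Round up to the nearest whole number: n = 206

206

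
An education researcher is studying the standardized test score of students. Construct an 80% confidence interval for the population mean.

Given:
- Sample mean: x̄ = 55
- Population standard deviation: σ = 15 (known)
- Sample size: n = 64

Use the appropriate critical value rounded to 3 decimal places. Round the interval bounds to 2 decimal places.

The population standard deviation σ is known, so use a z-interval (standard normal critical value).

For 80% confidence, z* = 1.282 (from standard normal table)

Standard error: SE = σ/√n = 15/√64 = 1.875000

Margin of error: E = z* × SE = 1.282 × 1.875000 = 2.4038

Z-interval: x̄ ± E = 55 ± 2.4038 = (52.5962, 57.4038)

Rounded to 2 decimal places:

(52.60, 57.40)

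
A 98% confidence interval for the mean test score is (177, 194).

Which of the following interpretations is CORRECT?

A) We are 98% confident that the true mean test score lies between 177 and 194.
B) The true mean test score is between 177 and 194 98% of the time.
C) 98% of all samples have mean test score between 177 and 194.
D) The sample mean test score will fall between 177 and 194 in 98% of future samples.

A confidence interval represents our confidence in the procedure, not a probability statement about the parameter.

Key concept: If we repeated this sampling process many times and computed a 98% CI each time, about 98% of those intervals would contain the true population parameter.

For this specific interval (177, 194):
- Midpoint (point estimate): 185.5
- Margin of error: 8.5

The correct interpretation is the one stating confidence that the true parameter lies in the interval — option A.

A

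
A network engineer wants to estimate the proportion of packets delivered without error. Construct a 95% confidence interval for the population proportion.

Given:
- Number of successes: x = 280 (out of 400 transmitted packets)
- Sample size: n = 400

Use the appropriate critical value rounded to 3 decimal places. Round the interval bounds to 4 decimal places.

Sample proportion: p̂ = 280/400 = 0.700000

Check conditions for normal approximation:
  np̂ = 280 ≥ 10 ✓
  n(1-p̂) = 120 ≥ 10 ✓

The sample is large enough, so use a z-interval (normal approximation) for the proportion.

For 95% confidence, z* = 1.96 (from standard normal table)

Standard error: SE = √(p̂(1-p̂)/n) = √(0.700000×0.300000/400) = 0.02291288

Margin of error: E = z* × SE = 1.96 × 0.02291288 = 0.044909

Z-interval: p̂ ± E = 0.700000 ± 0.044909 = (0.655091, 0.744909)

Rounded to 4 decimal places:

(0.6551, 0.7449)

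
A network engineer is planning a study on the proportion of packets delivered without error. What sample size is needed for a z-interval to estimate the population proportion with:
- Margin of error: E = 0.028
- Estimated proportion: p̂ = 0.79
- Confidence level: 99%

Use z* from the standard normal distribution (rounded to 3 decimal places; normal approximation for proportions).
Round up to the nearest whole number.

Using z* for proportion z-interval (normal approximation).

For 99% confidence, z* = 2.576 (from standard normal table)

Sample size formula for proportion z-interval: n = z*²p̂(1-p̂)/E²

n = 2.576² × 0.79 × 0.21 / 0.028²
  = 6.635776 × 0.1659 / 0.000784
  = 1404.1776

Round up to the nearest whole number: n = 1405

1405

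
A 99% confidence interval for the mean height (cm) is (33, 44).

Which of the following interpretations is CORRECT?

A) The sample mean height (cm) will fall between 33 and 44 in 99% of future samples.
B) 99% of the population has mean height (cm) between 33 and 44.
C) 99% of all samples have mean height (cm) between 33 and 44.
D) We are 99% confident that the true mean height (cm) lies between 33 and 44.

A confidence interval represents our confidence in the procedure, not a probability statement about the parameter.

Key concept: If we repeated this sampling process many times and computed a 99% CI each time, about 99% of those intervals would contain the true population parameter.

For this specific interval (33, 44):
- Midpoint (point estimate): 38.5
- Margin of error: 5.5

The correct interpretation is the one stating confidence that the true parameter lies in the interval — option D.

D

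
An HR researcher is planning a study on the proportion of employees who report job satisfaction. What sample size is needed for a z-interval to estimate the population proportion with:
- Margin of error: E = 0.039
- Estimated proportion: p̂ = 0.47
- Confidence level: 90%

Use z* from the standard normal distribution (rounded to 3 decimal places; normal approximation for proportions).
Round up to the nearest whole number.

Using z* for proportion z-interval (normal approximation).

For 90% confidence, z* = 1.645 (from standard normal table)

Sample size formula for proportion z-interval: n = z*²p̂(1-p̂)/E²

n = 1.645² × 0.47 × 0.53 / 0.039²
  = 2.706025 × 0.2491 / 0.001521
  = 443.1761

Round up to the nearest whole number: n = 444

444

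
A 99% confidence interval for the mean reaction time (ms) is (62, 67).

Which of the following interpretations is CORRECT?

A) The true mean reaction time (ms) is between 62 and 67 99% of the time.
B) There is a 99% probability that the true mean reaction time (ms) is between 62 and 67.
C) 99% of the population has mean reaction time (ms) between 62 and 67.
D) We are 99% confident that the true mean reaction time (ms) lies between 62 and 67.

A confidence interval represents our confidence in the procedure, not a probability statement about the parameter.

Key concept: If we repeated this sampling process many times and computed a 99% CI each time, about 99% of those intervals would contain the true population parameter.

For this specific interval (62, 67):
- Midpoint (point estimate): 64.5
- Margin of error: 2.5

The correct interpretation is the one stating confidence that the true parameter lies in the interval — option D.

D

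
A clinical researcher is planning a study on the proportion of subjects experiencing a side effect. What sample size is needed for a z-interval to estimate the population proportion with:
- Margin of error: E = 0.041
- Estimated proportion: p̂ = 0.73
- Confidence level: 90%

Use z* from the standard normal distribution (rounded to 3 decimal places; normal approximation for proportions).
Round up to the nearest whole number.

Using z* for proportion z-interval (normal approximation).

For 90% confidence, z* = 1.645 (from standard normal table)

Sample size formula for proportion z-interval: n = z*²p̂(1-p̂)/E²

n = 1.645² × 0.73 × 0.27 / 0.041²
  = 2.706025 × 0.1971 / 0.001681
  = 317.2859

Round up to the nearest whole number: n = 318

318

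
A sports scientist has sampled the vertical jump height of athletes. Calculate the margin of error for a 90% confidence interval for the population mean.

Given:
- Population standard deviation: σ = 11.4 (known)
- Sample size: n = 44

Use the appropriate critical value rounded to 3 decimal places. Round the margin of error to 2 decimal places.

The population standard deviation σ is known, so use the z-interval margin of error formula.

For 90% confidence, z* = 1.645 (from standard normal table)

Margin of error formula for z-interval: E = z* × σ/√n

E = 1.645 × 11.4/√44
  = 1.645 × 1.718615
  = 2.8271

Rounded to 2 decimal places:

2.83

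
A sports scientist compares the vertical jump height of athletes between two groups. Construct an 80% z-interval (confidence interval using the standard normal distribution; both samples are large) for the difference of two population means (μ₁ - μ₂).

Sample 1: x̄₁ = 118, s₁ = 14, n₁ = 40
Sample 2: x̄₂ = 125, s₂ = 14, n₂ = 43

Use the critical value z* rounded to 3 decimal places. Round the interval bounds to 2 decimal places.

Both samples are large (n₁ = 40 ≥ 30, n₂ = 43 ≥ 30), so a z-interval for the difference of means applies.

Point estimate: x̄₁ - x̄₂ = 118 - 125 = -7

Standard error: SE = √(s₁²/n₁ + s₂²/n₂)
= √(14²/40 + 14²/43)
= √(4.900000 + 4.558140)
= 3.075409

For 80% confidence, z* = 1.282 (from standard normal table)
Margin of error: E = z* × SE = 1.282 × 3.075409 = 3.9427

Z-interval: (x̄₁ - x̄₂) ± E = -7 ± 3.9427 = (-10.9427, -3.0573)

Rounded to 2 decimal places:

(-10.94, -3.06)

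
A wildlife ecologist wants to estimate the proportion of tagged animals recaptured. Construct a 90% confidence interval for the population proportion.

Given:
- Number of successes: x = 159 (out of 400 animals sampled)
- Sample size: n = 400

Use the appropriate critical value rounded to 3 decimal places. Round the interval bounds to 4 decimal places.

Sample proportion: p̂ = 159/400 = 0.397500

Check conditions for normal approximation:
  np̂ = 159 ≥ 10 ✓
  n(1-p̂) = 241 ≥ 10 ✓

The sample is large enough, so use a z-interval (normal approximation) for the proportion.

For 90% confidence, z* = 1.645 (from standard normal table)

Standard error: SE = √(p̂(1-p̂)/n) = √(0.397500×0.602500/400) = 0.02446905

Margin of error: E = z* × SE = 1.645 × 0.02446905 = 0.040252

Z-interval: p̂ ± E = 0.397500 ± 0.040252 = (0.357248, 0.437752)

Rounded to 4 decimal places:

(0.3572, 0.4378)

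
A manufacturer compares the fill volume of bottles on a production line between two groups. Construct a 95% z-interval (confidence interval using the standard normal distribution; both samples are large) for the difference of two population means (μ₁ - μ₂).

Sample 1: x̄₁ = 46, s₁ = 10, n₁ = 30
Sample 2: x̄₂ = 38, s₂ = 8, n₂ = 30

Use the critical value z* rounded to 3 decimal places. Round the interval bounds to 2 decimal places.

Both samples are large (n₁ = 30 ≥ 30, n₂ = 30 ≥ 30), so a z-interval for the difference of means applies.

Point estimate: x̄₁ - x̄₂ = 46 - 38 = 8

Standard error: SE = √(s₁²/n₁ + s₂²/n₂)
= √(10²/30 + 8²/30)
= √(3.333333 + 2.133333)
= 2.338090

For 95% confidence, z* = 1.96 (from standard normal table)
Margin of error: E = z* × SE = 1.96 × 2.338090 = 4.5827

Z-interval: (x̄₁ - x̄₂) ± E = 8 ± 4.5827 = (3.4173, 12.5827)

Rounded to 2 decimal places:

(3.42, 12.58)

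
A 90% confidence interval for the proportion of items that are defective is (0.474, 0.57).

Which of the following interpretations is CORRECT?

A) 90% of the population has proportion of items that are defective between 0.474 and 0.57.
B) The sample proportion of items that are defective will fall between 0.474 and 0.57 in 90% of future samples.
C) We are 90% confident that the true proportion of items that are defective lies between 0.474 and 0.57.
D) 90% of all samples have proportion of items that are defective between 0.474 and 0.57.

A confidence interval represents our confidence in the procedure, not a probability statement about the parameter.

Key concept: If we repeated this sampling process many times and computed a 90% CI each time, about 90% of those intervals would contain the true population parameter.

For this specific interval (0.474, 0.57):
- Midpoint (point estimate): 0.522
- Margin of error: 0.048

The correct interpretation is the one stating confidence that the true parameter lies in the interval — option C.

C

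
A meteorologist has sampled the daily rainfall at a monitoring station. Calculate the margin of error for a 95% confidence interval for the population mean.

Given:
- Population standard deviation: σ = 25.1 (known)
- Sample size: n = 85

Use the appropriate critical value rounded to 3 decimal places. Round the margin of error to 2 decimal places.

The population standard deviation σ is known, so use the z-interval margin of error formula.

For 95% confidence, z* = 1.96 (from standard normal table)

Margin of error formula for z-interval: E = z* × σ/√n

E = 1.96 × 25.1/√85
  = 1.96 × 2.722477
  = 5.3361

Rounded to 2 decimal places:

5.34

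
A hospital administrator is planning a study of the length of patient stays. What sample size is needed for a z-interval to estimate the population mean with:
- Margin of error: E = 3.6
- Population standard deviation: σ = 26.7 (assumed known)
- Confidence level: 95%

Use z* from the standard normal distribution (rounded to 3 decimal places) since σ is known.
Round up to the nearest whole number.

Using z* since population σ is known (z-interval formula).

For 95% confidence, z* = 1.96 (from standard normal table)

Sample size formula for z-interval: n = (z*σ/E)²

n = (1.96 × 26.7 / 3.6)²
  = (14.536667)²
  = 211.3147

Round up to the nearest whole number: n = 212

212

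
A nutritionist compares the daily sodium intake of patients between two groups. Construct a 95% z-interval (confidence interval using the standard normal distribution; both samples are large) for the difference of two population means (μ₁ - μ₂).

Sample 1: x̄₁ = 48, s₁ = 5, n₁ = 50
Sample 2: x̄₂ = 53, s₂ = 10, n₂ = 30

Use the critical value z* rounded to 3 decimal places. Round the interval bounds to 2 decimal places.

Both samples are large (n₁ = 50 ≥ 30, n₂ = 30 ≥ 30), so a z-interval for the difference of means applies.

Point estimate: x̄₁ - x̄₂ = 48 - 53 = -5

Standard error: SE = √(s₁²/n₁ + s₂²/n₂)
= √(5²/50 + 10²/30)
= √(0.500000 + 3.333333)
= 1.957890

For 95% confidence, z* = 1.96 (from standard normal table)
Margin of error: E = z* × SE = 1.96 × 1.957890 = 3.8375

Z-interval: (x̄₁ - x̄₂) ± E = -5 ± 3.8375 = (-8.8375, -1.1625)

Rounded to 2 decimal places:

(-8.84, -1.16)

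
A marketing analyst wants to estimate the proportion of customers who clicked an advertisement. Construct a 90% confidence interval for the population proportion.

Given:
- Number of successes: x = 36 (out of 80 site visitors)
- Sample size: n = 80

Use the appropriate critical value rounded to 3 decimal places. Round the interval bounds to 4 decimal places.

Sample proportion: p̂ = 36/80 = 0.450000

Check conditions for normal approximation:
  np̂ = 36 ≥ 10 ✓
  n(1-p̂) = 44 ≥ 10 ✓

The sample is large enough, so use a z-interval (normal approximation) for the proportion.

For 90% confidence, z* = 1.645 (from standard normal table)

Standard error: SE = √(p̂(1-p̂)/n) = √(0.450000×0.550000/80) = 0.05562149

Margin of error: E = z* × SE = 1.645 × 0.05562149 = 0.091497

Z-interval: p̂ ± E = 0.450000 ± 0.091497 = (0.358503, 0.541497)

Rounded to 4 decimal places:

(0.3585, 0.5415)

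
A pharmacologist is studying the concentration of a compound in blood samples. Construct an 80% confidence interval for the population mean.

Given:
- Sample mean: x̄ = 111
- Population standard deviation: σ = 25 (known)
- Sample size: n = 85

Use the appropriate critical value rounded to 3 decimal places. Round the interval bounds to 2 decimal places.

The population standard deviation σ is known, so use a z-interval (standard normal critical value).

For 80% confidence, z* = 1.282 (from standard normal table)

Standard error: SE = σ/√n = 25/√85 = 2.711631

Margin of error: E = z* × SE = 1.282 × 2.711631 = 3.4763

Z-interval: x̄ ± E = 111 ± 3.4763 = (107.5237, 114.4763)

Rounded to 2 decimal places:

(107.52, 114.48)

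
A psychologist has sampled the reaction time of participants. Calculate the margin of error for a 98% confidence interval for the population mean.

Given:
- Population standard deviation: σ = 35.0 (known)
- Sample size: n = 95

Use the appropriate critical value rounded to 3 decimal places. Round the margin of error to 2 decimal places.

The population standard deviation σ is known, so use the z-interval margin of error formula.

For 98% confidence, z* = 2.326 (from standard normal table)

Margin of error formula for z-interval: E = z* × σ/√n

E = 2.326 × 35.0/√95
  = 2.326 × 3.590924
  = 8.3525

Rounded to 2 decimal places:

8.35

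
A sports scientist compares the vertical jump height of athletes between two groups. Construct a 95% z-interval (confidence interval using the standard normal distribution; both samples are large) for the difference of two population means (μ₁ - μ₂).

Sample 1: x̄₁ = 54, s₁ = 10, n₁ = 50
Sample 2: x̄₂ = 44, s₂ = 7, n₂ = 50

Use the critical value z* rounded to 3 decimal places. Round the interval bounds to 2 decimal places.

Both samples are large (n₁ = 50 ≥ 30, n₂ = 50 ≥ 30), so a z-interval for the difference of means applies.

Point estimate: x̄₁ - x̄₂ = 54 - 44 = 10

Standard error: SE = √(s₁²/n₁ + s₂²/n₂)
= √(10²/50 + 7²/50)
= √(2.000000 + 0.980000)
= 1.726268

For 95% confidence, z* = 1.96 (from standard normal table)
Margin of error: E = z* × SE = 1.96 × 1.726268 = 3.3835

Z-interval: (x̄₁ - x̄₂) ± E = 10 ± 3.3835 = (6.6165, 13.3835)

Rounded to 2 decimal places:

(6.62, 13.38)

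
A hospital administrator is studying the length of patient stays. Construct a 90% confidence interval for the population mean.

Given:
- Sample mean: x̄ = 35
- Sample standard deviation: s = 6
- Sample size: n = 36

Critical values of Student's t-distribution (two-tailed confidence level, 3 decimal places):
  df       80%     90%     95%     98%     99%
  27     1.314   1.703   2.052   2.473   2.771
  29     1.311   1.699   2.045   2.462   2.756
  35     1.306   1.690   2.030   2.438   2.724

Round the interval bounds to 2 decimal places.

The population standard deviation σ is unknown (only the sample standard deviation s is given), so use a t-interval with df = n - 1 = 36 - 1 = 35.

For 90% confidence with df = 35, t* = 1.690 (from t-table)

Standard error: SE = s/√n = 6/√36 = 1.000000

Margin of error: E = t* × SE = 1.690 × 1.000000 = 1.6900

T-interval: x̄ ± E = 35 ± 1.6900 = (33.3100, 36.6900)

Rounded to 2 decimal places:

(33.31, 36.69)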